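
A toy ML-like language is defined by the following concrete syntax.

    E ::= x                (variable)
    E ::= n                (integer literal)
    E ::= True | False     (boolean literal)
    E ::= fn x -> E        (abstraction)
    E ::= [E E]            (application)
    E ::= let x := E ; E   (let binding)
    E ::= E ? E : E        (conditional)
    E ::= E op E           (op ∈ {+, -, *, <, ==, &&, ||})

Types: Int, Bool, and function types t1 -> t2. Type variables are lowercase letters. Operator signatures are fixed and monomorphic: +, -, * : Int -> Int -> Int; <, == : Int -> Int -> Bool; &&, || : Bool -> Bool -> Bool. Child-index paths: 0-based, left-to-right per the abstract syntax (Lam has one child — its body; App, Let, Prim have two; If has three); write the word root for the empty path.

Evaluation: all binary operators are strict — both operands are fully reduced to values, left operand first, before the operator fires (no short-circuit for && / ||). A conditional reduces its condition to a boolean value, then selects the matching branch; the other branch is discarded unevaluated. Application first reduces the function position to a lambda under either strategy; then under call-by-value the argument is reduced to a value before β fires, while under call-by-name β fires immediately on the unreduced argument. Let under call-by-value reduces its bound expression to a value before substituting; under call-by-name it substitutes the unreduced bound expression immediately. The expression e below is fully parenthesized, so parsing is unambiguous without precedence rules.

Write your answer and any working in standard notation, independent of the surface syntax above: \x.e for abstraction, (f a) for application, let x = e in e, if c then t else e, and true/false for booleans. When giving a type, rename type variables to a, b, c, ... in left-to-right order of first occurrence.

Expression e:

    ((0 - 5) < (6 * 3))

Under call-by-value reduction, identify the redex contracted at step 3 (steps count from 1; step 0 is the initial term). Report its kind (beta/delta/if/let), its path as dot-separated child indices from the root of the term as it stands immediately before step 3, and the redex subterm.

Answer: delta at root : (-5 < 18)

Trace:
step 0: ((0 - 5) < (6 * 3))
step 1: [delta@0] (-5 < (6 * 3))
step 2: [delta@1] (-5 < 18)
step 3: [delta@root] true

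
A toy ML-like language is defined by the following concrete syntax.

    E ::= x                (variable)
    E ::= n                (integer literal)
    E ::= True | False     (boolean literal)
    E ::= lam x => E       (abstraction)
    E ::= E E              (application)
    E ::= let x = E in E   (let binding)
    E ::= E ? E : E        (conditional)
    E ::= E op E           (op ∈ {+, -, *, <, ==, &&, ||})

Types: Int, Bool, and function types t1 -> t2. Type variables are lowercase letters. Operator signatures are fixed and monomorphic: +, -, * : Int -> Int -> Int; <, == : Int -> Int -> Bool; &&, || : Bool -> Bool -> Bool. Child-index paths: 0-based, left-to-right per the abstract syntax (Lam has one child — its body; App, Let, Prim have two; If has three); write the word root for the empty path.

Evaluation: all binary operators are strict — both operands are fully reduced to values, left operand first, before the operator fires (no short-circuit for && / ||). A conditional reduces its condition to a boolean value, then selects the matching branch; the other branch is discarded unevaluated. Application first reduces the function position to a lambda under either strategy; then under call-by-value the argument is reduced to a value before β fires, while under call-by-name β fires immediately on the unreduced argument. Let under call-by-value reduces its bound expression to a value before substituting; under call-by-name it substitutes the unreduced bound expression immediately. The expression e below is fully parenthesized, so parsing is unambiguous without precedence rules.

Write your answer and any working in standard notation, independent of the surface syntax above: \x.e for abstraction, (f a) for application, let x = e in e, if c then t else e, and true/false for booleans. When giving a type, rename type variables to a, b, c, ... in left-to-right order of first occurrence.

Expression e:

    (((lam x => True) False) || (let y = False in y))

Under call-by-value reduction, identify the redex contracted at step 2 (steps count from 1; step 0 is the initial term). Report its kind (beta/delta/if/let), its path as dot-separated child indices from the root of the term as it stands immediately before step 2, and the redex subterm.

Answer: let at 1 : (let y = false in y)

Derivation:
step 0: (((\x.true) false) || (let y = false in y))
step 1: [beta@0] (true || (let y = false in y))
step 2: [let@1] (true || false)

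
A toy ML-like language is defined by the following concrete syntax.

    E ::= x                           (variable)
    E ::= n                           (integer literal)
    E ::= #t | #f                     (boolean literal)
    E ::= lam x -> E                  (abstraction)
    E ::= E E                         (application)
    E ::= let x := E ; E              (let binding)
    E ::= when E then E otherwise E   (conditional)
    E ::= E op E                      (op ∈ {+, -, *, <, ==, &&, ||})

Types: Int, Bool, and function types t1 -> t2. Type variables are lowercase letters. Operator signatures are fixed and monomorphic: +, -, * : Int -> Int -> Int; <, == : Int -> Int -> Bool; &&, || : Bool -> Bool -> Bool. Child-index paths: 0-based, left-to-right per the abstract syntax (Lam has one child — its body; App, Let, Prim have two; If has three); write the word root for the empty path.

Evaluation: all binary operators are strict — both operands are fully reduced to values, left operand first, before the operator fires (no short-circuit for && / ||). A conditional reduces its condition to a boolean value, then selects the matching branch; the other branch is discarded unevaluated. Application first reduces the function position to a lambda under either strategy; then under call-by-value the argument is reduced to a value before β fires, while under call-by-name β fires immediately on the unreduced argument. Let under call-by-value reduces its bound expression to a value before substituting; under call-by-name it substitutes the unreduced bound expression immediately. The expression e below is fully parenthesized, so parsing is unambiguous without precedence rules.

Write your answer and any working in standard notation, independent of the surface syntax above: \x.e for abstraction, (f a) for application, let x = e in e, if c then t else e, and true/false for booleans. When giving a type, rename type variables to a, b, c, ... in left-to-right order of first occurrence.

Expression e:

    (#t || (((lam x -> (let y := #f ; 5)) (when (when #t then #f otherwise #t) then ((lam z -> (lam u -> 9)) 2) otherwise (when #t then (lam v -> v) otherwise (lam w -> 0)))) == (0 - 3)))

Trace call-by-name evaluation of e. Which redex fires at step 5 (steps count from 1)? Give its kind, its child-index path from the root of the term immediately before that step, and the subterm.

Answer: delta at root : (true || false)

Trace:
step 0: (true || (((\x.(let y = false in 5)) (if (if true then false else true) then ((\z.(\u.9)) 2) else (if true then (\v.v) else (\w.0)))) == (0 - 3)))
step 1: [beta@1.0] (true || ((let y = false in 5) == (0 - 3)))
step 2: [let@1.0] (true || (5 == (0 - 3)))
step 3: [delta@1.1] (true || (5 == -3))
step 4: [delta@1] (true || false)
step 5: [delta@root] true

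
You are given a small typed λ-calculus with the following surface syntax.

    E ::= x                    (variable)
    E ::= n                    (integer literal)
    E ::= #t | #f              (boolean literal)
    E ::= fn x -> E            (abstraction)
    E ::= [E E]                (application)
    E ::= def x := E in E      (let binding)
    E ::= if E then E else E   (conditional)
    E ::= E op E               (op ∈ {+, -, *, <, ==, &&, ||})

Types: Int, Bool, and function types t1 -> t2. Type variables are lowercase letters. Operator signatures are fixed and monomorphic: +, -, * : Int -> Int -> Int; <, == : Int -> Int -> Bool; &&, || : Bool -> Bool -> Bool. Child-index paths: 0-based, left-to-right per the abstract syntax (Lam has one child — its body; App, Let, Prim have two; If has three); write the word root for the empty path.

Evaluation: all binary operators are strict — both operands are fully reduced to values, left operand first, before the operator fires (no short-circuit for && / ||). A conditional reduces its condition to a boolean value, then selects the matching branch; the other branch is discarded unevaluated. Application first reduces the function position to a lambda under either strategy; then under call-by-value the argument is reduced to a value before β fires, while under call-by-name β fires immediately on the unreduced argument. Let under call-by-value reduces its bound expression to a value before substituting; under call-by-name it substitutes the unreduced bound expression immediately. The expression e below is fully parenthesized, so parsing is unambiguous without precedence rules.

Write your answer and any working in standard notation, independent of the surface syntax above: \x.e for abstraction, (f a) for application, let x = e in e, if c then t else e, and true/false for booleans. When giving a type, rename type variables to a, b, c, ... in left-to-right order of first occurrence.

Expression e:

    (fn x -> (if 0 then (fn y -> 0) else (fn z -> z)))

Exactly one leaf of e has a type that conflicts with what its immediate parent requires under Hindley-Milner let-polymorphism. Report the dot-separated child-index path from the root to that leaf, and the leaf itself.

Trace:
  unify Int ~ Bool
  FAIL: mismatch Int ~ Bool

Answer: 0.0 : 0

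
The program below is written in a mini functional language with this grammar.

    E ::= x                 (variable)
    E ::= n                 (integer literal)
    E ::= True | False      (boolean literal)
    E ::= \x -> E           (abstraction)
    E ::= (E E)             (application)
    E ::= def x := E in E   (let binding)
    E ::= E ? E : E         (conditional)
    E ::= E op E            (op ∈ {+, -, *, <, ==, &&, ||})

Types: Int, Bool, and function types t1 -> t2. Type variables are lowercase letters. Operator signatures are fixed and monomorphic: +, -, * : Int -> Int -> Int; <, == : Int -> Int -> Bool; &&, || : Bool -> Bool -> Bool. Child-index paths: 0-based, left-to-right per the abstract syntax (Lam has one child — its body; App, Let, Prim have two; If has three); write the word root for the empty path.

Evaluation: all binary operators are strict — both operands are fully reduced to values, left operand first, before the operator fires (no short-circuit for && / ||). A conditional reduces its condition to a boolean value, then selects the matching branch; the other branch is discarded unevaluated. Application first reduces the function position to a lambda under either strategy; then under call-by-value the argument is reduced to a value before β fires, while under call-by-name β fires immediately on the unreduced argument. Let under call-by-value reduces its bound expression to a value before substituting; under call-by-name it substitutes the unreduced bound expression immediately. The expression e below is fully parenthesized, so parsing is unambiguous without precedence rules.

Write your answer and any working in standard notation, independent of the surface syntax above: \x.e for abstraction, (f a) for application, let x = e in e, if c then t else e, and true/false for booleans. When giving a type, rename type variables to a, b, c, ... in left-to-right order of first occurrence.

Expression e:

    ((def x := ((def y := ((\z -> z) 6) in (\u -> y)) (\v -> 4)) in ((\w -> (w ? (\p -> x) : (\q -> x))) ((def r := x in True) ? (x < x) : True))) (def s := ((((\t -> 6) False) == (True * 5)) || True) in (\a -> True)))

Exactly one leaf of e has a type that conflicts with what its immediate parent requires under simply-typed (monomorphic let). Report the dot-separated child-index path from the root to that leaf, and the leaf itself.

Trace:
z : a
\z._ : a -> a
  unify a -> a ~ Int -> b
  unify a ~ Int
  unify Int ~ b
_ _ : Int
let y : Int
y : Int
\u._ : c -> Int
\v._ : d -> Int
  unify c -> Int ~ (d -> Int) -> e
  unify c ~ d -> Int
  unify Int ~ e
_ _ : Int
let x : Int
w : f
  unify f ~ Bool
x : Int
\p._ : g -> Int
x : Int
\q._ : h -> Int
  unify g -> Int ~ h -> Int
  unify g ~ h
  unify Int ~ Int
\w._ : Bool -> h -> Int
x : Int
let r : Int
  unify Bool ~ Bool
x : Int
  unify Int ~ Int
x : Int
  unify Int ~ Int
  unify Bool ~ Bool
  unify Bool -> h -> Int ~ Bool -> i
  unify Bool ~ Bool
  unify h -> Int ~ i
_ _ : h -> Int
\t._ : j -> Int
  unify j -> Int ~ Bool -> k
  unify j ~ Bool
  unify Int ~ k
_ _ : Int
  unify Int ~ Int
  unify Bool ~ Int
  FAIL: mismatch Bool ~ Int

Answer: 1.0.0.1.0 : true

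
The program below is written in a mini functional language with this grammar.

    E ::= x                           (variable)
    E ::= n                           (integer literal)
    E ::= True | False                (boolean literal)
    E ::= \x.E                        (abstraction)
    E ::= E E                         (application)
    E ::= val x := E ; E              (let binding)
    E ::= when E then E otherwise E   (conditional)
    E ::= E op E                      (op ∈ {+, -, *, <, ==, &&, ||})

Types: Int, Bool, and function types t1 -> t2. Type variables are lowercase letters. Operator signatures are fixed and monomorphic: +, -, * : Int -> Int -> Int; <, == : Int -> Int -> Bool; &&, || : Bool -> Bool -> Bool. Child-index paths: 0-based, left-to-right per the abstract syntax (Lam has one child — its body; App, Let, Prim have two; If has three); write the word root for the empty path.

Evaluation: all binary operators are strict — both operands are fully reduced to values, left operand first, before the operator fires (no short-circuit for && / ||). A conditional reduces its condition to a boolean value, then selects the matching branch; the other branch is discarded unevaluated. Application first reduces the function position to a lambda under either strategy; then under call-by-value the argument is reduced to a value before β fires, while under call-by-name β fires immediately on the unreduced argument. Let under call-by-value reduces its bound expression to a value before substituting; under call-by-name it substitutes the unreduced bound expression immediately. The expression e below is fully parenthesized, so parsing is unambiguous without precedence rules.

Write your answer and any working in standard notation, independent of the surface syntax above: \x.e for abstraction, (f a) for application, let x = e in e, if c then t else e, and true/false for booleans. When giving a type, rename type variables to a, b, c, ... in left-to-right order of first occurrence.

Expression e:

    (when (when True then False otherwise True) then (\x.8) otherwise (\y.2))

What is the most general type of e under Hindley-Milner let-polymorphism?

Trace:
  unify Bool ~ Bool
  unify Bool ~ Bool
  unify Bool ~ Bool
\x._ : a -> Int
\y._ : b -> Int
  unify a -> Int ~ b -> Int
  unify a ~ b
  unify Int ~ Int

Answer: a -> Int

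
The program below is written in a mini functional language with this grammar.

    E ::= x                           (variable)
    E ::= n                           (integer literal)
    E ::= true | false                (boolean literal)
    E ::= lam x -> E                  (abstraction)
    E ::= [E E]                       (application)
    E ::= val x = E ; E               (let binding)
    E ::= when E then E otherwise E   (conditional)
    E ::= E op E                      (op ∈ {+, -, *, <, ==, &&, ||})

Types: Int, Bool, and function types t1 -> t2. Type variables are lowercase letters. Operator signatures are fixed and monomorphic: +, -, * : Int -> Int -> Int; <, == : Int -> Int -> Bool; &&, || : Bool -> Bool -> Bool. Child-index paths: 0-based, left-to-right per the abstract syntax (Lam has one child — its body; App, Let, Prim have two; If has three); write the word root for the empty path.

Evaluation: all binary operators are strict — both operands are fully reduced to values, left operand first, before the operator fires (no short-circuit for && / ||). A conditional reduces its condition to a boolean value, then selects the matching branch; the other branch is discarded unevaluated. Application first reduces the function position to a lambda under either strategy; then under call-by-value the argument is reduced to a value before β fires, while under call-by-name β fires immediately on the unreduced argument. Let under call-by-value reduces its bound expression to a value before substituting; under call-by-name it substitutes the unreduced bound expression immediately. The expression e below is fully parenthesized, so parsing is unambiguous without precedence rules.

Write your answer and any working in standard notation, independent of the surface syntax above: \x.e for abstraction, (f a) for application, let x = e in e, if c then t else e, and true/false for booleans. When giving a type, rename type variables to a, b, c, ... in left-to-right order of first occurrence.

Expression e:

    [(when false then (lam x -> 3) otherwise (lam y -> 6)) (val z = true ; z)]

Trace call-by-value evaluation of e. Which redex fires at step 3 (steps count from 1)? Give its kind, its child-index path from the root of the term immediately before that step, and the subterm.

Answer: beta at root : ((\y.6) true)

Working:
step 0: ((if false then (\x.3) else (\y.6)) (let z = true in z))
step 1: [if@0] ((\y.6) (let z = true in z))
step 2: [let@1] ((\y.6) true)
step 3: [beta@root] 6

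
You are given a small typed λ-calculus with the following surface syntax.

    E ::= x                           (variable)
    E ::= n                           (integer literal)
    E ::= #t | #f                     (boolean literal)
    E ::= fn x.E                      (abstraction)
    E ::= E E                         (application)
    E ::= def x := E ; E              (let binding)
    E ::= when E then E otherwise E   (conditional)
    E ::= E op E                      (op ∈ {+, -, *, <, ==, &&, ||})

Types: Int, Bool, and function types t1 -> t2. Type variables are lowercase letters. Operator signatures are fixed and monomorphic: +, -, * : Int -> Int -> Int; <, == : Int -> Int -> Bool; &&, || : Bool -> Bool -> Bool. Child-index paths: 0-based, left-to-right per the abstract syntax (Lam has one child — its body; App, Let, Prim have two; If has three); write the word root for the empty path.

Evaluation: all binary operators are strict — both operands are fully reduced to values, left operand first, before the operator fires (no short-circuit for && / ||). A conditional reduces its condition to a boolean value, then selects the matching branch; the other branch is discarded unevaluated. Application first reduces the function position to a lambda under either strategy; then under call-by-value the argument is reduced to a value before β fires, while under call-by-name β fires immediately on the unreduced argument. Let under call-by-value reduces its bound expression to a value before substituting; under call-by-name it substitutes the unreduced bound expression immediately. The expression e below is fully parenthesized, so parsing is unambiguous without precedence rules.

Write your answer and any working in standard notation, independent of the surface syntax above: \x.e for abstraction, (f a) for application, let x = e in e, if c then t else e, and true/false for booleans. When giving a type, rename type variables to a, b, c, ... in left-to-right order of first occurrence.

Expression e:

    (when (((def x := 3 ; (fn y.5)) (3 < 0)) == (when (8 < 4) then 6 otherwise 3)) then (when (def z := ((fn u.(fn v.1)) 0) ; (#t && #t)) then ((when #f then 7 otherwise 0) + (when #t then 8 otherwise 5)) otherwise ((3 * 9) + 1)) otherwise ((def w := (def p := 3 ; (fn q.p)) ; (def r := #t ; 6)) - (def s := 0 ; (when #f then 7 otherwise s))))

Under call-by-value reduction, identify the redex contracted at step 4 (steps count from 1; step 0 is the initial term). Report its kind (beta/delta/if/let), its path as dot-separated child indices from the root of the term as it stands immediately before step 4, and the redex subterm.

Answer: delta at 0.1.0 : (8 < 4)

Working:
step 0: (if (((let x = 3 in (\y.5)) (3 < 0)) == (if (8 < 4) then 6 else 3)) then (if (let z = ((\u.(\v.1)) 0) in (true && true)) then ((if false then 7 else 0) + (if true then 8 else 5)) else ((3 * 9) + 1)) else ((let w = (let p = 3 in (\q.p)) in (let r = true in 6)) - (let s = 0 in (if false then 7 else s))))
step 1: [let@0.0.0] (if (((\y.5) (3 < 0)) == (if (8 < 4) then 6 else 3)) then (if (let z = ((\u.(\v.1)) 0) in (true && true)) then ((if false then 7 else 0) + (if true then 8 else 5)) else ((3 * 9) + 1)) else ((let w = (let p = 3 in (\q.p)) in (let r = true in 6)) - (let s = 0 in (if false then 7 else s))))
step 2: [delta@0.0.1] (if (((\y.5) false) == (if (8 < 4) then 6 else 3)) then (if (let z = ((\u.(\v.1)) 0) in (true && true)) then ((if false then 7 else 0) + (if true then 8 else 5)) else ((3 * 9) + 1)) else ((let w = (let p = 3 in (\q.p)) in (let r = true in 6)) - (let s = 0 in (if false then 7 else s))))
step 3: [beta@0.0] (if (5 == (if (8 < 4) then 6 else 3)) then (if (let z = ((\u.(\v.1)) 0) in (true && true)) then ((if false then 7 else 0) + (if true then 8 else 5)) else ((3 * 9) + 1)) else ((let w = (let p = 3 in (\q.p)) in (let r = true in 6)) - (let s = 0 in (if false then 7 else s))))
step 4: [delta@0.1.0] (if (5 == (if false then 6 else 3)) then (if (let z = ((\u.(\v.1)) 0) in (true && true)) then ((if false then 7 else 0) + (if true then 8 else 5)) else ((3 * 9) + 1)) else ((let w = (let p = 3 in (\q.p)) in (let r = true in 6)) - (let s = 0 in (if false then 7 else s))))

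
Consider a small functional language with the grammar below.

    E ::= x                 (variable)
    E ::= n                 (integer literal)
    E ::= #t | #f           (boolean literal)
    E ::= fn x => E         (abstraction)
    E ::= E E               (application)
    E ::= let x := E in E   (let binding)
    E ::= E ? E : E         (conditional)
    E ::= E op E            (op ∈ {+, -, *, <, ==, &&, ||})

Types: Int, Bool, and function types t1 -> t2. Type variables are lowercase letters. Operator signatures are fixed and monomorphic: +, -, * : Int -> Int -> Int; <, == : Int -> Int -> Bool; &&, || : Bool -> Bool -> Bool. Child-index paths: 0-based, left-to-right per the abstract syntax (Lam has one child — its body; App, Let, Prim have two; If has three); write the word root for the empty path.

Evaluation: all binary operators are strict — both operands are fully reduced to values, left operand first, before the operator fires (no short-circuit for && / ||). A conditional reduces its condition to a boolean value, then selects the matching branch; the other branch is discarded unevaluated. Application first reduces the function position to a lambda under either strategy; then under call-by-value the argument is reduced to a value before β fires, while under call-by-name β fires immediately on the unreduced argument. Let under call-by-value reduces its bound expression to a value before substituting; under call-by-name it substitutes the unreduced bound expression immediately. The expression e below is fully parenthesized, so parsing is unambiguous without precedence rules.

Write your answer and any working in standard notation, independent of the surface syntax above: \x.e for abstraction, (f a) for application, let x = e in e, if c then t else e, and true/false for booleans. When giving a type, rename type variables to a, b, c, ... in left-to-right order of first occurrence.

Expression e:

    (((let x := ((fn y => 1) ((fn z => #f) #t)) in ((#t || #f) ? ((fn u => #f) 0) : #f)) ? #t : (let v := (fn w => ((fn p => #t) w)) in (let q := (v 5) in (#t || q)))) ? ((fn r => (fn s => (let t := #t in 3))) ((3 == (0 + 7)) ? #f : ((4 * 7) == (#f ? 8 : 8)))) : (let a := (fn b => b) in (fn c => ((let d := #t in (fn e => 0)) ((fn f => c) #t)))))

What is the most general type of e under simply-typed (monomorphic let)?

Trace:
\y._ : a -> Int
\z._ : b -> Bool
  unify b -> Bool ~ Bool -> c
  unify b ~ Bool
  unify Bool ~ c
_ _ : Bool
  unify a -> Int ~ Bool -> d
  unify a ~ Bool
  unify Int ~ d
_ _ : Int
let x : Int
  unify Bool ~ Bool
  unify Bool ~ Bool
  unify Bool ~ Bool
\u._ : e -> Bool
  unify e -> Bool ~ Int -> f
  unify e ~ Int
  unify Bool ~ f
_ _ : Bool
  unify Bool ~ Bool
  unify Bool ~ Bool
\p._ : h -> Bool
w : g
  unify h -> Bool ~ g -> i
  unify h ~ g
  unify Bool ~ i
_ _ : Bool
\w._ : g -> Bool
let v : g -> Bool
v : g -> Bool
  unify g -> Bool ~ Int -> j
  unify g ~ Int
  unify Bool ~ j
_ _ : Bool
let q : Bool
  unify Bool ~ Bool
q : Bool
  unify Bool ~ Bool
  unify Bool ~ Bool
  unify Bool ~ Bool
let t : Bool
\s._ : l -> Int
\r._ : k -> l -> Int
  unify Int ~ Int
  unify Int ~ Int
  unify Int ~ Int
  unify Int ~ Int
  unify Bool ~ Bool
  unify Int ~ Int
  unify Int ~ Int
  unify Int ~ Int
  unify Bool ~ Bool
  unify Int ~ Int
  unify Int ~ Int
  unify Bool ~ Bool
  unify k -> l -> Int ~ Bool -> m
  unify k ~ Bool
  unify l -> Int ~ m
_ _ : l -> Int
b : n
\b._ : n -> n
let a : n -> n
let d : Bool
\e._ : p -> Int
c : o
\f._ : q -> o
  unify q -> o ~ Bool -> r
  unify q ~ Bool
  unify o ~ r
_ _ : r
  unify p -> Int ~ r -> s
  unify p ~ r
  unify Int ~ s
_ _ : Int
\c._ : r -> Int
  unify l -> Int ~ r -> Int
  unify l ~ r
  unify Int ~ Int

Answer: a -> Int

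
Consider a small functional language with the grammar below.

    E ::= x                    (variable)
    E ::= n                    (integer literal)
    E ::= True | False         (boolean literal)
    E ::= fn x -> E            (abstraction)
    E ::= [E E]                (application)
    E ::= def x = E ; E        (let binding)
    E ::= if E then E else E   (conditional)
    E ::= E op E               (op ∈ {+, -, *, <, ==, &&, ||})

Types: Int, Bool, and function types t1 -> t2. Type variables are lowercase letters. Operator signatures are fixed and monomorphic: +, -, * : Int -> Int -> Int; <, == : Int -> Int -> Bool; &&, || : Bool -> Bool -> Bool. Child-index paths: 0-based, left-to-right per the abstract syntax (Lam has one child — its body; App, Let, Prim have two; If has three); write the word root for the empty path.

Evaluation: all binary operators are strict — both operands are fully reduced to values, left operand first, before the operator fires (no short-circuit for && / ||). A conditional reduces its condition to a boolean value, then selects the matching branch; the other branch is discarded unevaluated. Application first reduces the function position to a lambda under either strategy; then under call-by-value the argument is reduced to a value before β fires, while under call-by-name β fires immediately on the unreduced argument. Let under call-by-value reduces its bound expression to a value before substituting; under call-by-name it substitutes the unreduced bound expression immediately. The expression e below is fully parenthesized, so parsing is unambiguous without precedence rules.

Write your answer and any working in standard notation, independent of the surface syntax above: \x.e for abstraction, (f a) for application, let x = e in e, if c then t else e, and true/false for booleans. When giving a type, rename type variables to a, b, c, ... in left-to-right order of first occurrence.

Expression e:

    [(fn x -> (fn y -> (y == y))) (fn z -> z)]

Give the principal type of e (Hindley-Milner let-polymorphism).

Working:
y : b
  unify b ~ Int
y : Int
  unify Int ~ Int
\y._ : Int -> Bool
\x._ : a -> Int -> Bool
z : c
\z._ : c -> c
  unify a -> Int -> Bool ~ (c -> c) -> d
  unify a ~ c -> c
  unify Int -> Bool ~ d
_ _ : Int -> Bool

Answer: Int -> Bool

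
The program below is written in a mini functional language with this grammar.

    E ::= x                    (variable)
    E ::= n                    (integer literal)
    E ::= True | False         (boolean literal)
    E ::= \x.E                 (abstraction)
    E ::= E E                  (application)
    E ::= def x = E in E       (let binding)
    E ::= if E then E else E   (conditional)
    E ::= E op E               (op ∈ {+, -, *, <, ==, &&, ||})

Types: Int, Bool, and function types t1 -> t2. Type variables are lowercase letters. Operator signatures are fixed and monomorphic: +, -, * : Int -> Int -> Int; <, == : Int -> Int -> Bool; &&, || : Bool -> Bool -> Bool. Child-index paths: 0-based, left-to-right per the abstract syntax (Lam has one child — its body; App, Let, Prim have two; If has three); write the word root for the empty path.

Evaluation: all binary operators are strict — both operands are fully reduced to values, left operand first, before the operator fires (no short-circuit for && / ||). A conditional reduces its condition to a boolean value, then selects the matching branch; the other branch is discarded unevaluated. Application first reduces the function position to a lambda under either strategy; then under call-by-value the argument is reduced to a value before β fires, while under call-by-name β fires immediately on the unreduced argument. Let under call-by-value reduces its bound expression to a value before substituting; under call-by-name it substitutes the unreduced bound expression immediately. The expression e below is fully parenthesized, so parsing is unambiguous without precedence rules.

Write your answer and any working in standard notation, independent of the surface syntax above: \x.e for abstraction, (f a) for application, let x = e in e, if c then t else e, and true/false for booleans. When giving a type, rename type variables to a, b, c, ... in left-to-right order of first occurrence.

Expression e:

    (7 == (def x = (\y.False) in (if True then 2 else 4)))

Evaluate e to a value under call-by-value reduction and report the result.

Trace:
step 0: (7 == (let x = (\y.false) in (if true then 2 else 4)))
step 1: [let@1] (7 == (if true then 2 else 4))
step 2: [if@1] (7 == 2)
step 3: [delta@root] false

Answer: false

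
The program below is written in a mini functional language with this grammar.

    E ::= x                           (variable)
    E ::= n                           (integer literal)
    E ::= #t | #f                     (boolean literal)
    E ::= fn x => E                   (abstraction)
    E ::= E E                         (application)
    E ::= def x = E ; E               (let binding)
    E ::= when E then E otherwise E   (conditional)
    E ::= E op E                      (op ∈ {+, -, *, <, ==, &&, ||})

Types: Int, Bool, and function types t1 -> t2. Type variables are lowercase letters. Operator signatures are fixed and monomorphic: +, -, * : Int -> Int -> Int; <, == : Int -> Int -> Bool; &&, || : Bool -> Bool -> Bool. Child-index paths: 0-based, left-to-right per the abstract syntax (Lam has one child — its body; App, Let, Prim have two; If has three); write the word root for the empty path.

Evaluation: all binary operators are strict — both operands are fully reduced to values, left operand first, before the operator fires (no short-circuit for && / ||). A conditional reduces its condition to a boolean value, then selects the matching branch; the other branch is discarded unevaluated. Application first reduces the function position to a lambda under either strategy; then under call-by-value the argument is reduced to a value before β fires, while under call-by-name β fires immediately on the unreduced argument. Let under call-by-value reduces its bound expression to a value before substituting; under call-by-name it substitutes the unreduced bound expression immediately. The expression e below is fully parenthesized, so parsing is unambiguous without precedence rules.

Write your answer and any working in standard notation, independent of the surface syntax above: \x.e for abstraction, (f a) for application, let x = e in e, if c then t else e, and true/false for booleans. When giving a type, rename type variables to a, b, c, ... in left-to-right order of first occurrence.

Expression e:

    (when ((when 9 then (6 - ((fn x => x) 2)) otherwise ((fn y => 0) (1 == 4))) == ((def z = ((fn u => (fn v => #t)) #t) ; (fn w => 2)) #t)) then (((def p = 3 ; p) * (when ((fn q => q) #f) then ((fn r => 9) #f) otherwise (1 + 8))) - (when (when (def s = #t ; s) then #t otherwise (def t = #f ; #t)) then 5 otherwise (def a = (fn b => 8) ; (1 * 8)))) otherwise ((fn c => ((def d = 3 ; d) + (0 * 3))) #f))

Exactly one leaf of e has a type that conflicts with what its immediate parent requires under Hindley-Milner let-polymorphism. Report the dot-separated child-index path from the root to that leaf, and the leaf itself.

Derivation:
  unify Int ~ Bool
  FAIL: mismatch Int ~ Bool

Answer: 0.0.0 : 9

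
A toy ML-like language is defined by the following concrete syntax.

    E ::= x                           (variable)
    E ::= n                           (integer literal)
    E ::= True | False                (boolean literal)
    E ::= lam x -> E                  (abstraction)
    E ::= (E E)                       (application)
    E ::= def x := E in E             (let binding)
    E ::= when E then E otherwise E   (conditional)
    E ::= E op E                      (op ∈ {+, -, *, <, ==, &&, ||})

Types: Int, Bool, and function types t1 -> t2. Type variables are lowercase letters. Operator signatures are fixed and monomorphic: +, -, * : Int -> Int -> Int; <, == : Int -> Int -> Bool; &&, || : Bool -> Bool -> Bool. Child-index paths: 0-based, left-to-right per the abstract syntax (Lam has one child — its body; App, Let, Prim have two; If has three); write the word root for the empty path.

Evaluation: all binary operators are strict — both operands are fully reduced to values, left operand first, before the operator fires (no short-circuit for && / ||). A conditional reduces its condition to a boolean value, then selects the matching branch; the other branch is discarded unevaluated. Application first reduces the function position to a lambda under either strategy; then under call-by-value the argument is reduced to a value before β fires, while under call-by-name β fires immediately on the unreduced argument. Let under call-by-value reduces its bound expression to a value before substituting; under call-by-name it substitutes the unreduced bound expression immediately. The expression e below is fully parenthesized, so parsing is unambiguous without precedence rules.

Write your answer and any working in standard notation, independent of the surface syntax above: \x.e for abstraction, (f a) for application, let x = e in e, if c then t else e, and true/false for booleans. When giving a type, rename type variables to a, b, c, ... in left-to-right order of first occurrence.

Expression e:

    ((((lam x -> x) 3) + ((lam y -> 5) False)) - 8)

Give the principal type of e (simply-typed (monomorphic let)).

Answer: Int

Trace:
x : a
\x._ : a -> a
  unify a -> a ~ Int -> b
  unify a ~ Int
  unify Int ~ b
_ _ : Int
  unify Int ~ Int
\y._ : c -> Int
  unify c -> Int ~ Bool -> d
  unify c ~ Bool
  unify Int ~ d
_ _ : Int
  unify Int ~ Int
  unify Int ~ Int
  unify Int ~ Int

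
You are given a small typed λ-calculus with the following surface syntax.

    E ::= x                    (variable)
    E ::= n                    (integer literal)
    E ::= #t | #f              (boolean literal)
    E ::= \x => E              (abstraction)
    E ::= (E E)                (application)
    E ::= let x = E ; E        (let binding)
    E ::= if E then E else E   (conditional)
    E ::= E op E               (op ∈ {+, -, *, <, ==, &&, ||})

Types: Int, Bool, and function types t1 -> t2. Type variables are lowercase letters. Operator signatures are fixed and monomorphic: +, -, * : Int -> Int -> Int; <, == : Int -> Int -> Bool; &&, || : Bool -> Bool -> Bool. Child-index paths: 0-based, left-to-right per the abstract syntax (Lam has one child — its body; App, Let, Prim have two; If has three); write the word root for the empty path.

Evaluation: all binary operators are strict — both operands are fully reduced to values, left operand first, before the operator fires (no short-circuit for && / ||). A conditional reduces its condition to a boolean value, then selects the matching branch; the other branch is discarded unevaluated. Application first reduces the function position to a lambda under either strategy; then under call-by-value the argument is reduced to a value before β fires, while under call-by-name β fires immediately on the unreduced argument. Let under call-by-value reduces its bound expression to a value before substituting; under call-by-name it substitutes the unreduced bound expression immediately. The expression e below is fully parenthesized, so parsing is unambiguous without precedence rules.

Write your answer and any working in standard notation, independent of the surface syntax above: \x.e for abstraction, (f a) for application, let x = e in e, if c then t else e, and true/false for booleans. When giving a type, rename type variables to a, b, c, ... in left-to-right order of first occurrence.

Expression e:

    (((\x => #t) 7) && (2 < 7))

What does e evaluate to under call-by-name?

Answer: true

Trace:
step 0: (((\x.true) 7) && (2 < 7))
step 1: [beta@0] (true && (2 < 7))
step 2: [delta@1] (true && true)
step 3: [delta@root] true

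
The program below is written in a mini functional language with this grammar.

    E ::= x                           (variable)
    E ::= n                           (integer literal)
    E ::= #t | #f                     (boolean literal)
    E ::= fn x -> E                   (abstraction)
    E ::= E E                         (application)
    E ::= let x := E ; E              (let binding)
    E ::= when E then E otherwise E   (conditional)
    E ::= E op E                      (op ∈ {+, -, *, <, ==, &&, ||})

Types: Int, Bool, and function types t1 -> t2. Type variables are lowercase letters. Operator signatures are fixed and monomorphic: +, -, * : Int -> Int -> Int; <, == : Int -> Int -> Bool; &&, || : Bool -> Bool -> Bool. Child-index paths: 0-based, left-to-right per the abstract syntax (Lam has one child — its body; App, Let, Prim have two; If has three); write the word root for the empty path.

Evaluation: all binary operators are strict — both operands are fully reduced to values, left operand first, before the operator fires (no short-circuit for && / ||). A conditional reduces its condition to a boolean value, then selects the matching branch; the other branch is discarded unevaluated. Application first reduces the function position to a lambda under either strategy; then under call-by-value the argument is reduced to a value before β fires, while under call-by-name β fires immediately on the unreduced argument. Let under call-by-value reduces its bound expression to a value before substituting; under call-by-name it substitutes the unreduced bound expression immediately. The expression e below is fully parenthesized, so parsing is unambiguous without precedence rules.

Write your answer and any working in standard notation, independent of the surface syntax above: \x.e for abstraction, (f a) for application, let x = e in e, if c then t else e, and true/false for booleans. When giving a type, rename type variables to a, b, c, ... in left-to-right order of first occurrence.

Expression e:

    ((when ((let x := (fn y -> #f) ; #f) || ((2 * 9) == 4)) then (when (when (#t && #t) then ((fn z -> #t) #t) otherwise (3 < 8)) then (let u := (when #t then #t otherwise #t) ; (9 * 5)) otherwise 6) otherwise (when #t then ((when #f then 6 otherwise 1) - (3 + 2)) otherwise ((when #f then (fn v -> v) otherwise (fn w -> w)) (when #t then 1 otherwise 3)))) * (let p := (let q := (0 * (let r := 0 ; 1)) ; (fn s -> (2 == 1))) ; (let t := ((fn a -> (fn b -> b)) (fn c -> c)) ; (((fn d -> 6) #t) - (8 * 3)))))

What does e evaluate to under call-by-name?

Answer: 72

Working:
step 0: ((if ((let x = (\y.false) in false) || ((2 * 9) == 4)) then (if (if (true && true) then ((\z.true) true) else (3 < 8)) then (let u = (if true then true else true) in (9 * 5)) else 6) else (if true then ((if false then 6 else 1) - (3 + 2)) else ((if false then (\v.v) else (\w.w)) (if true then 1 else 3)))) * (let p = (let q = (0 * (let r = 0 in 1)) in (\s.(2 == 1))) in (let t = ((\a.(\b.b)) (\c.c)) in (((\d.6) true) - (8 * 3)))))
step 1: [let@0.0.0] ((if (false || ((2 * 9) == 4)) then (if (if (true && true) then ((\z.true) true) else (3 < 8)) then (let u = (if true then true else true) in (9 * 5)) else 6) else (if true then ((if false then 6 else 1) - (3 + 2)) else ((if false then (\v.v) else (\w.w)) (if true then 1 else 3)))) * (let p = (let q = (0 * (let r = 0 in 1)) in (\s.(2 == 1))) in (let t = ((\a.(\b.b)) (\c.c)) in (((\d.6) true) - (8 * 3)))))
step 2: [delta@0.0.1.0] ((if (false || (18 == 4)) then (if (if (true && true) then ((\z.true) true) else (3 < 8)) then (let u = (if true then true else true) in (9 * 5)) else 6) else (if true then ((if false then 6 else 1) - (3 + 2)) else ((if false then (\v.v) else (\w.w)) (if true then 1 else 3)))) * (let p = (let q = (0 * (let r = 0 in 1)) in (\s.(2 == 1))) in (let t = ((\a.(\b.b)) (\c.c)) in (((\d.6) true) - (8 * 3)))))
step 3: [delta@0.0.1] ((if (false || false) then (if (if (true && true) then ((\z.true) true) else (3 < 8)) then (let u = (if true then true else true) in (9 * 5)) else 6) else (if true then ((if false then 6 else 1) - (3 + 2)) else ((if false then (\v.v) else (\w.w)) (if true then 1 else 3)))) * (let p = (let q = (0 * (let r = 0 in 1)) in (\s.(2 == 1))) in (let t = ((\a.(\b.b)) (\c.c)) in (((\d.6) true) - (8 * 3)))))
step 4: [delta@0.0] ((if false then (if (if (true && true) then ((\z.true) true) else (3 < 8)) then (let u = (if true then true else true) in (9 * 5)) else 6) else (if true then ((if false then 6 else 1) - (3 + 2)) else ((if false then (\v.v) else (\w.w)) (if true then 1 else 3)))) * (let p = (let q = (0 * (let r = 0 in 1)) in (\s.(2 == 1))) in (let t = ((\a.(\b.b)) (\c.c)) in (((\d.6) true) - (8 * 3)))))
step 5: [if@0] ((if true then ((if false then 6 else 1) - (3 + 2)) else ((if false then (\v.v) else (\w.w)) (if true then 1 else 3))) * (let p = (let q = (0 * (let r = 0 in 1)) in (\s.(2 == 1))) in (let t = ((\a.(\b.b)) (\c.c)) in (((\d.6) true) - (8 * 3)))))
step 6: [if@0] (((if false then 6 else 1) - (3 + 2)) * (let p = (let q = (0 * (let r = 0 in 1)) in (\s.(2 == 1))) in (let t = ((\a.(\b.b)) (\c.c)) in (((\d.6) true) - (8 * 3)))))
step 7: [if@0.0] ((1 - (3 + 2)) * (let p = (let q = (0 * (let r = 0 in 1)) in (\s.(2 == 1))) in (let t = ((\a.(\b.b)) (\c.c)) in (((\d.6) true) - (8 * 3)))))
step 8: [delta@0.1] ((1 - 5) * (let p = (let q = (0 * (let r = 0 in 1)) in (\s.(2 == 1))) in (let t = ((\a.(\b.b)) (\c.c)) in (((\d.6) true) - (8 * 3)))))
step 9: [delta@0] (-4 * (let p = (let q = (0 * (let r = 0 in 1)) in (\s.(2 == 1))) in (let t = ((\a.(\b.b)) (\c.c)) in (((\d.6) true) - (8 * 3)))))
step 10: [let@1] (-4 * (let t = ((\a.(\b.b)) (\c.c)) in (((\d.6) true) - (8 * 3))))
step 11: [let@1] (-4 * (((\d.6) true) - (8 * 3)))
step 12: [beta@1.0] (-4 * (6 - (8 * 3)))
step 13: [delta@1.1] (-4 * (6 - 24))
step 14: [delta@1] (-4 * -18)
step 15: [delta@root] 72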